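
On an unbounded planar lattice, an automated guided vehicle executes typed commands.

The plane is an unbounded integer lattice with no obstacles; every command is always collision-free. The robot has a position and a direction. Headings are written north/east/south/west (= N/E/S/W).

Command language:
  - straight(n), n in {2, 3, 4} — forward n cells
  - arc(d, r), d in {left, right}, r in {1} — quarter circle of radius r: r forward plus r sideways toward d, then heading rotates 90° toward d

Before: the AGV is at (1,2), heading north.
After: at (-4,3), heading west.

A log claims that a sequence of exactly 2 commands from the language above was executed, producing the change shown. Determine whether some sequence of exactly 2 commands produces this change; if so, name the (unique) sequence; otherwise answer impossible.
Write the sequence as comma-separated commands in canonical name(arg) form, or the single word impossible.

key: running straight(4) before arc(left, 1) would end elsewhere — order is forced
begin: at (1,2), heading north
[1] after arc(left, 1): at (0,3), heading west
[2] after straight(4): at (-4,3), heading west
all 25 alternatives checked — unique.

arc(left, 1), straight(4)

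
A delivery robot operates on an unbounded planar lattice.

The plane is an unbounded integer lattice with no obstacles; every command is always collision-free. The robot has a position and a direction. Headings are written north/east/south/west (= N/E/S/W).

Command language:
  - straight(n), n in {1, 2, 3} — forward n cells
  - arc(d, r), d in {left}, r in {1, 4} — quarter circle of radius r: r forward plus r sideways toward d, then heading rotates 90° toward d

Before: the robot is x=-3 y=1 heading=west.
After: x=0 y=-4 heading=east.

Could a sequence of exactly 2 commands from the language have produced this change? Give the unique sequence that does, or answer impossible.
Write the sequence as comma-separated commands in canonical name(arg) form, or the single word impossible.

key: cell and facing (now E) both changed — the 2 commands mix motion and turning
begin: x=-3 y=1 heading=west
1. arc(left, 1) → x=-4 y=0 heading=south
2. arc(left, 4) → x=0 y=-4 heading=east
all 25 alternatives checked — unique.

arc(left, 1), arc(left, 4)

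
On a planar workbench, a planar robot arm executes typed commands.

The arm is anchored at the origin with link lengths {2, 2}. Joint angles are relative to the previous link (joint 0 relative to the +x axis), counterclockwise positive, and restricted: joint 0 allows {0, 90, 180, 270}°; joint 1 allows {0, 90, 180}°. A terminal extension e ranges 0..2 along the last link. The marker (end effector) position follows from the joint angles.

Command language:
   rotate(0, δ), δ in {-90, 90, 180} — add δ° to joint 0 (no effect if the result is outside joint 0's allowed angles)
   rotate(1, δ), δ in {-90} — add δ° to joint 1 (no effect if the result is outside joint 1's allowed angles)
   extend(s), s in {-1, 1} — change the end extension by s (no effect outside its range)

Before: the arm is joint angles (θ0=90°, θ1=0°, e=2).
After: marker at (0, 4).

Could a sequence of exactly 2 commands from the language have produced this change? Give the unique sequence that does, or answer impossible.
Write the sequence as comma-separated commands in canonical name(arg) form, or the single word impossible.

extend(-1), extend(-1)

t0: joint angles (θ0=90°, θ1=0°, e=2)
t=1 extend(-1) ⇒ joint angles (θ0=90°, θ1=0°, e=1)
t=2 extend(-1) ⇒ joint angles (θ0=90°, θ1=0°, e=0)
no other 2-command option fits: unique.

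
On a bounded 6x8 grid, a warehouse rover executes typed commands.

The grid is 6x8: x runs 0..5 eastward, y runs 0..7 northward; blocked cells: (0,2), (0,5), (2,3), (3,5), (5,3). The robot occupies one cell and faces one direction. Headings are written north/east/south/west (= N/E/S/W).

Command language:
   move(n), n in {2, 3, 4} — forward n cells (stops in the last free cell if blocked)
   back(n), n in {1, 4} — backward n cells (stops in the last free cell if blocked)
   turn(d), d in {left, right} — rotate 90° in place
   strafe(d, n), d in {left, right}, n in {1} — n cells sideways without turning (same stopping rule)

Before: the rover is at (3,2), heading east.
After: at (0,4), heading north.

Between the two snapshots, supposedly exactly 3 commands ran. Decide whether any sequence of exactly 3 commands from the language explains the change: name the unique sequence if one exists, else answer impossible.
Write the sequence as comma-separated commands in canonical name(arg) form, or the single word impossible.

impossible

every 3-command combo misses the target.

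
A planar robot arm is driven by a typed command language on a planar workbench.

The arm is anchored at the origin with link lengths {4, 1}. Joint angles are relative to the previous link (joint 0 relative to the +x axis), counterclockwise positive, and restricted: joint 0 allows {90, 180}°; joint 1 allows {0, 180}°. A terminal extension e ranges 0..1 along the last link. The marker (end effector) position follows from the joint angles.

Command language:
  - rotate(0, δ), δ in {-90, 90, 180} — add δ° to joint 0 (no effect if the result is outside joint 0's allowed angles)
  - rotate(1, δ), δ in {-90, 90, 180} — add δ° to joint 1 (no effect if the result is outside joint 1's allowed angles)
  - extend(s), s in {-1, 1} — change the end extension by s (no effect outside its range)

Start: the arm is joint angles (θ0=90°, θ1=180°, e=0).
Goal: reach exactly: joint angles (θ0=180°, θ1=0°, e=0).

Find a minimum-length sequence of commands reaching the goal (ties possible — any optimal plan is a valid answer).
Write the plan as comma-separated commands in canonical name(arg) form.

t0: joint angles (θ0=90°, θ1=180°, e=0)
[1] after rotate(1, 180): joint angles (θ0=90°, θ1=0°, e=0)
[2] after rotate(0, 90): joint angles (θ0=180°, θ1=0°, e=0)
nothing shorter than 2 reaches the goal.

rotate(1, 180), rotate(0, 90)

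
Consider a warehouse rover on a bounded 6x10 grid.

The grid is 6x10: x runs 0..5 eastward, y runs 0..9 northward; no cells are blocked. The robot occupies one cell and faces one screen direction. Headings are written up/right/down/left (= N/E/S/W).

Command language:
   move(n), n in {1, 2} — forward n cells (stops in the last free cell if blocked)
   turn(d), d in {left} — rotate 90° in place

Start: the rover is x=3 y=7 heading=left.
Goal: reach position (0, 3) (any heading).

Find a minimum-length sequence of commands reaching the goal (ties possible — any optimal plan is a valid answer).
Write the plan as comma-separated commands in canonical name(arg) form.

move(1), move(2), turn(left), move(2), move(2)

begin: x=3 y=7 heading=left
step 1 (move(1)): x=2 y=7 heading=left
step 2 (move(2)): x=0 y=7 heading=left
step 3 (turn(left)): x=0 y=7 heading=down
step 4 (move(2)): x=0 y=5 heading=down
step 5 (move(2)): x=0 y=3 heading=down
no 4-step plan works, so 5 is optimal.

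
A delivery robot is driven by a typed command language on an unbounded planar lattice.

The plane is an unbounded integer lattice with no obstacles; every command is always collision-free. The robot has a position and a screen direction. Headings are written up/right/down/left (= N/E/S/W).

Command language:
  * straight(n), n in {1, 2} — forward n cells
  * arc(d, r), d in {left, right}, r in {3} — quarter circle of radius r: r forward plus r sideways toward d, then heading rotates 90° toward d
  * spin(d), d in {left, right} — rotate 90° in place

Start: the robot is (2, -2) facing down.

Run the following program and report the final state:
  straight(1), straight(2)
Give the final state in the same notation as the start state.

(2, -5) facing down

from: (2, -2) facing down
t=1 straight(1) ⇒ (2, -3) facing down
t=2 straight(2) ⇒ (2, -5) facing down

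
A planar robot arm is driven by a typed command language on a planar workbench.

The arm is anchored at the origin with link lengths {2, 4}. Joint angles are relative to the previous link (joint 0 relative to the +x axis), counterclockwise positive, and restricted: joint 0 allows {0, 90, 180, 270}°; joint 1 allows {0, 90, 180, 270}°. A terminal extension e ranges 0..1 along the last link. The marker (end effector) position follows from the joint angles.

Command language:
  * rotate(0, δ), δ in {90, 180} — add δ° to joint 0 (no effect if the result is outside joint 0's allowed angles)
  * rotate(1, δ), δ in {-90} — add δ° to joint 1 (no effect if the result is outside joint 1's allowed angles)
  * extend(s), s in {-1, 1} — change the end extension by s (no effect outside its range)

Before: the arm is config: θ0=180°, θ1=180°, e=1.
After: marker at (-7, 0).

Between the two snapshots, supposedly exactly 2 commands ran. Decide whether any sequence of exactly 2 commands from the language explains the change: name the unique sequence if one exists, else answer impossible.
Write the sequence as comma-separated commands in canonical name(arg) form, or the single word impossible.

start: config: θ0=180°, θ1=180°, e=1
step 1 (rotate(1, -90)): config: θ0=180°, θ1=90°, e=1
step 2 (rotate(1, -90)): config: θ0=180°, θ1=0°, e=1
no other 2-command option fits: unique.

rotate(1, -90), rotate(1, -90)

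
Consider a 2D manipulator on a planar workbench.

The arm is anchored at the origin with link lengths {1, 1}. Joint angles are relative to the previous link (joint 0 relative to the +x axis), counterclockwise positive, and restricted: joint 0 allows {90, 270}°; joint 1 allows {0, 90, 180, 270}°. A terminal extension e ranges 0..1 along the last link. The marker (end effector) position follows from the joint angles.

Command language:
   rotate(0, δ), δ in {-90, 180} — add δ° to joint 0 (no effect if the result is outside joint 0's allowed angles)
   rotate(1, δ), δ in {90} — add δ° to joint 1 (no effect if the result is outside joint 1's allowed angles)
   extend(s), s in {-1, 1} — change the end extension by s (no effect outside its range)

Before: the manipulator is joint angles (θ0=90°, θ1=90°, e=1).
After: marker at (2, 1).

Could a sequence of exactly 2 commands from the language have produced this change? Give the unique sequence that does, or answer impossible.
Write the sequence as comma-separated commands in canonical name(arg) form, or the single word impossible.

start: joint angles (θ0=90°, θ1=90°, e=1)
t=1 rotate(1, 90) ⇒ joint angles (θ0=90°, θ1=180°, e=1)
t=2 rotate(1, 90) ⇒ joint angles (θ0=90°, θ1=270°, e=1)
all 25 alternatives checked — unique.

rotate(1, 90), rotate(1, 90)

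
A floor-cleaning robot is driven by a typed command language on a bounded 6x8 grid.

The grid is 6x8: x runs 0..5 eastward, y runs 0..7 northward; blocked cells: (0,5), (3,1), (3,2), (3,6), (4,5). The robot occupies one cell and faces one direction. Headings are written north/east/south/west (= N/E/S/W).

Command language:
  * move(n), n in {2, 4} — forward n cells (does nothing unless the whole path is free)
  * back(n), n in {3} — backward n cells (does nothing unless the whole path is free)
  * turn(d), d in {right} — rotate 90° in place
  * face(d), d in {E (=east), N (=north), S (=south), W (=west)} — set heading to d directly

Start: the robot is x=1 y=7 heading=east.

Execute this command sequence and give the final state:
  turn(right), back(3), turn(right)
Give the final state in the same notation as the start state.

from: x=1 y=7 heading=east
[1] after turn(right): x=1 y=7 heading=south
[2] after back(3): x=1 y=7 heading=south
[3] after turn(right): x=1 y=7 heading=west

x=1 y=7 heading=west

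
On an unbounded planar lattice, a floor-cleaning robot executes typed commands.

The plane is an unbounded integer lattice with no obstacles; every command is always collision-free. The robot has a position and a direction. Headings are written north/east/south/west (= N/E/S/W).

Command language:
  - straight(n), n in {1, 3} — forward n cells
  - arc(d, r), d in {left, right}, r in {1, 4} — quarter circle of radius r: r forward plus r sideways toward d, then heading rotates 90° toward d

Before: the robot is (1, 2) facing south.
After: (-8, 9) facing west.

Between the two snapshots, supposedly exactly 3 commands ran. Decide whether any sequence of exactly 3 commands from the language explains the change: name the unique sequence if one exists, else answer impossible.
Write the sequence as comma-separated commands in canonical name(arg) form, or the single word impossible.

key: cell and facing (now W) both changed — the 3 commands mix motion and turning
start: (1, 2) facing south
[1] after arc(right, 1): (0, 1) facing west
[2] after arc(right, 4): (-4, 5) facing north
[3] after arc(left, 4): (-8, 9) facing west
uniquely the one of 216 3-step routes that fits.

arc(right, 1), arc(right, 4), arc(left, 4)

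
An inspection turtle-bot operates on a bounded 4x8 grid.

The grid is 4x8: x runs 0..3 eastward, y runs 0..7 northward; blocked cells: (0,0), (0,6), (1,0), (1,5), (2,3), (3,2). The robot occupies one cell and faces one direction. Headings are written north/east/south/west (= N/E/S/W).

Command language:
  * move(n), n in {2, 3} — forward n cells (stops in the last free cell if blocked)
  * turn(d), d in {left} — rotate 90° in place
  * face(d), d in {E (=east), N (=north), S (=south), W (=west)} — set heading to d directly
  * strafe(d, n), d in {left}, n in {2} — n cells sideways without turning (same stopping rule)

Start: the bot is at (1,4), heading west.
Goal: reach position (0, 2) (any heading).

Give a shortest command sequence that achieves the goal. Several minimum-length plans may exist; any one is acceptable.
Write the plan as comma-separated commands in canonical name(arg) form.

t0: at (1,4), heading west
1. move(3) → at (0,4), heading west
2. strafe(left, 2) → at (0,2), heading west
minimal: 2 command(s), checked below 2.

move(3), strafe(left, 2)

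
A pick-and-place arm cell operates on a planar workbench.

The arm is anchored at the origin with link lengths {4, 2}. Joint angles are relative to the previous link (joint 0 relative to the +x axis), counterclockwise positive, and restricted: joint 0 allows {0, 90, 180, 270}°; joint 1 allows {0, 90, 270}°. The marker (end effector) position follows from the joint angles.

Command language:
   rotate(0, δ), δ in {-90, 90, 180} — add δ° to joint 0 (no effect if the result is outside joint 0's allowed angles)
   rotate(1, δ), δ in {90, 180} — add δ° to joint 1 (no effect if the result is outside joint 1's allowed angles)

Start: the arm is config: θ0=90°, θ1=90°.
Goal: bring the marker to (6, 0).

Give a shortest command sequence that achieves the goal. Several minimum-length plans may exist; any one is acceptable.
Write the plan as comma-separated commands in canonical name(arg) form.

rotate(0, -90), rotate(1, 180), rotate(1, 90)

start: config: θ0=90°, θ1=90°
[1] after rotate(0, -90): config: θ0=0°, θ1=90°
[2] after rotate(1, 180): config: θ0=0°, θ1=270°
[3] after rotate(1, 90): config: θ0=0°, θ1=0°
nothing shorter than 3 reaches the goal.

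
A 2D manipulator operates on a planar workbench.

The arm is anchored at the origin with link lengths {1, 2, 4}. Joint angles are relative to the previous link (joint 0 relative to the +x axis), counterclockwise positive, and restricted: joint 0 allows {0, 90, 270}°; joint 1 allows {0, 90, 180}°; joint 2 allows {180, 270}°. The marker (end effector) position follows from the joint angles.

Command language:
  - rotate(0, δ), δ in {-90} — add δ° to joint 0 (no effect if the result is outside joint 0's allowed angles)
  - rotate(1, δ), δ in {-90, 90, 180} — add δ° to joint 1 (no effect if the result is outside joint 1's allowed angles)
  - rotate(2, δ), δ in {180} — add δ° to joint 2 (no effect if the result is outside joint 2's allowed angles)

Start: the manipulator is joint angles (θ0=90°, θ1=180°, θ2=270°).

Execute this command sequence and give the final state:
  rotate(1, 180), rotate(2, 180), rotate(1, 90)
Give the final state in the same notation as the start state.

from: joint angles (θ0=90°, θ1=180°, θ2=270°)
1. rotate(1, 180) → joint angles (θ0=90°, θ1=0°, θ2=270°)
2. rotate(2, 180) → joint angles (θ0=90°, θ1=0°, θ2=270°)
3. rotate(1, 90) → joint angles (θ0=90°, θ1=90°, θ2=270°)

joint angles (θ0=90°, θ1=90°, θ2=270°)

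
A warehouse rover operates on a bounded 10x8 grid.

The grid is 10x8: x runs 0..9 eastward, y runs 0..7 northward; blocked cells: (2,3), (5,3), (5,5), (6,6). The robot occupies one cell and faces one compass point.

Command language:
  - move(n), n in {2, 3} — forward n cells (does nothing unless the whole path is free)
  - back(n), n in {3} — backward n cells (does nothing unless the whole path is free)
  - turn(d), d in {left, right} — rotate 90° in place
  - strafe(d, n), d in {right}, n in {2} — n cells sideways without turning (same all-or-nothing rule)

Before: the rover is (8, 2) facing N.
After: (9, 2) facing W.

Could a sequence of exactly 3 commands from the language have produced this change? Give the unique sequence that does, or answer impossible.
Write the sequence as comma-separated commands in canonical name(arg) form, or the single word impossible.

turn(left), move(2), back(3)

key: order matters: swapping turn(left) and back(3) lands elsewhere
begin: (8, 2) facing N
1. turn(left) → (8, 2) facing W
2. move(2) → (6, 2) facing W
3. back(3) → (9, 2) facing W
uniquely the one of 216 3-step routes that fits.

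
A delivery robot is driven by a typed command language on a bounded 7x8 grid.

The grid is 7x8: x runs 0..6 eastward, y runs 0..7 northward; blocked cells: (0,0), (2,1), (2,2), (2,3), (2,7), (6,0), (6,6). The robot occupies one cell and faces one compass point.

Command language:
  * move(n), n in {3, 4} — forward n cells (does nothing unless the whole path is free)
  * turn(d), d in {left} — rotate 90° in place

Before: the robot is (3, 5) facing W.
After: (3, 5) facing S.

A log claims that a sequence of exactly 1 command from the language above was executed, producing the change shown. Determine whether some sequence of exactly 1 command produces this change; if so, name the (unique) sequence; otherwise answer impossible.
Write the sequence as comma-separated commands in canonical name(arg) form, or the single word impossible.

turn(left)

key: (3,5) unchanged — the single command moves nothing
begin: (3, 5) facing W
1. turn(left) → (3, 5) facing S
uniquely the one of 3 1-step routes that fits.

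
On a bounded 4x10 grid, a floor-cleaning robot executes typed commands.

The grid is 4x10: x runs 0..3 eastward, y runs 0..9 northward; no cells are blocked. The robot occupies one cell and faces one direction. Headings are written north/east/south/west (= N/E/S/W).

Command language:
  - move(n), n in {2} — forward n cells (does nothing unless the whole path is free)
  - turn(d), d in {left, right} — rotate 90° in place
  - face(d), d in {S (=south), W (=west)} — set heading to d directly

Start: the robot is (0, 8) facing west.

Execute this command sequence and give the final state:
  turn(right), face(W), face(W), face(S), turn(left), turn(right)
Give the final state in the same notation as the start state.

from: (0, 8) facing west
step 1 (turn(right)): (0, 8) facing north
step 2 (face(W)): (0, 8) facing west
step 3 (face(W)): (0, 8) facing west
step 4 (face(S)): (0, 8) facing south
step 5 (turn(left)): (0, 8) facing east
step 6 (turn(right)): (0, 8) facing south

(0, 8) facing south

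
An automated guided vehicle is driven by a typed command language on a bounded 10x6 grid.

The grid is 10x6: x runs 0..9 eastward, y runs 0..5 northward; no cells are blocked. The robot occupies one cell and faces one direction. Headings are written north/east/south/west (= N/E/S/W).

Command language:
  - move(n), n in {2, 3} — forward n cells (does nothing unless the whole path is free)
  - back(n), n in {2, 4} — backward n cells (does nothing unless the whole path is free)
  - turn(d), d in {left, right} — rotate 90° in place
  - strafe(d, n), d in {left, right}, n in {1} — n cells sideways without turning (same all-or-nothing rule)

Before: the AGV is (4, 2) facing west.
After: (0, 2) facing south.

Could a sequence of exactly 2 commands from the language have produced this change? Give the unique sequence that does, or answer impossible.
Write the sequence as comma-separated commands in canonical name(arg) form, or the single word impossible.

impossible

all 64 sequences checked — none match.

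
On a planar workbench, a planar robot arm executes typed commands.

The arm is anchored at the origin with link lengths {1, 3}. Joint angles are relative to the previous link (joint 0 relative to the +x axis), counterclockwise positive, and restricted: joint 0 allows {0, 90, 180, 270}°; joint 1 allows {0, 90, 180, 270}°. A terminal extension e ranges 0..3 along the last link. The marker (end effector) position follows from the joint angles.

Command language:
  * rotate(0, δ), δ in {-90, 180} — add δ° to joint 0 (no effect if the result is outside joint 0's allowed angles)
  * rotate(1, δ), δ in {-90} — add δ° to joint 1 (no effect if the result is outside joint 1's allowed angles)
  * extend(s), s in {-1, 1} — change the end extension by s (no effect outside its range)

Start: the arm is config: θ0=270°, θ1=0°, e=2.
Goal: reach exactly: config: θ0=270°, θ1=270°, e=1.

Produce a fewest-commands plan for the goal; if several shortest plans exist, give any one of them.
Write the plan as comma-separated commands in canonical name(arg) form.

rotate(1, -90), extend(-1)

begin: config: θ0=270°, θ1=0°, e=2
1. rotate(1, -90) → config: θ0=270°, θ1=270°, e=2
2. extend(-1) → config: θ0=270°, θ1=270°, e=1
nothing shorter than 2 reaches the goal.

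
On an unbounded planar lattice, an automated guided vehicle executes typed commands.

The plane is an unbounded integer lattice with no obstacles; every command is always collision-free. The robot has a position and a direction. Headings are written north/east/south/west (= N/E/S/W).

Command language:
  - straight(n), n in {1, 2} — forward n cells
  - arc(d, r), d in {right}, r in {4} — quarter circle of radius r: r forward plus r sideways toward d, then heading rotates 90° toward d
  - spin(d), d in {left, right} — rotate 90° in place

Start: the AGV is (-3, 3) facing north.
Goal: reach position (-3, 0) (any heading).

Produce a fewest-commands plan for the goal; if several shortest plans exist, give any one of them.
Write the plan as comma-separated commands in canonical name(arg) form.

spin(right), spin(right), straight(2), straight(1)

from: (-3, 3) facing north
t=1 spin(right) ⇒ (-3, 3) facing east
t=2 spin(right) ⇒ (-3, 3) facing south
t=3 straight(2) ⇒ (-3, 1) facing south
t=4 straight(1) ⇒ (-3, 0) facing south
no 3-step plan works, so 4 is optimal.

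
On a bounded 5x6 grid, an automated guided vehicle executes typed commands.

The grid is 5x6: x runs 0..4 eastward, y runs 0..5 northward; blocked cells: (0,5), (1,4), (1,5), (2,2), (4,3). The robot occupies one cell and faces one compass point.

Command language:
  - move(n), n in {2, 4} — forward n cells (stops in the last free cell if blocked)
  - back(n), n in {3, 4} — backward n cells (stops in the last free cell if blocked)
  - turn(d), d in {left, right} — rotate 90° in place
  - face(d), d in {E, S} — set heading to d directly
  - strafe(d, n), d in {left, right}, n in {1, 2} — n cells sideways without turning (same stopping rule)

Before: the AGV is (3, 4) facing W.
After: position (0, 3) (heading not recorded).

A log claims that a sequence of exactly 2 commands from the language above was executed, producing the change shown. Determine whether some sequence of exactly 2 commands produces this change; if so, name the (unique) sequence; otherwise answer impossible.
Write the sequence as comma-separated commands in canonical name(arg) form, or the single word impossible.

key: order matters: swapping strafe(left, 1) and move(4) lands elsewhere
start: (3, 4) facing W
step 1 (strafe(left, 1)): (3, 3) facing W
step 2 (move(4)): (0, 3) facing W
no rival 2-sequence matches.

strafe(left, 1), move(4)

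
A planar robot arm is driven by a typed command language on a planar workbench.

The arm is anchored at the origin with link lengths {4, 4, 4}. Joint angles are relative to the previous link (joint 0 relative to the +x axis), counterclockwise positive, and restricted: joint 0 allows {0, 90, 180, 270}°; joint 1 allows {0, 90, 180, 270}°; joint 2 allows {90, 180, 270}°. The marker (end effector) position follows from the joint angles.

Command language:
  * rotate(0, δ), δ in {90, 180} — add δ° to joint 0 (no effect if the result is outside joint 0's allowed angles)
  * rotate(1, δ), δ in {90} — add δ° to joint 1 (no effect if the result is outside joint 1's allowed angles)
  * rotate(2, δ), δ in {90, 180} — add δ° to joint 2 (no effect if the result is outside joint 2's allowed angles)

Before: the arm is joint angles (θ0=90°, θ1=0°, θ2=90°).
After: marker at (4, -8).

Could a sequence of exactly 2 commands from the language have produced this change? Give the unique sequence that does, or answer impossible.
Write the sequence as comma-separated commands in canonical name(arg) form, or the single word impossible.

rotate(0, 90), rotate(0, 90)

t0: joint angles (θ0=90°, θ1=0°, θ2=90°)
1. rotate(0, 90) → joint angles (θ0=180°, θ1=0°, θ2=90°)
2. rotate(0, 90) → joint angles (θ0=270°, θ1=0°, θ2=90°)
no other 2-command option fits: unique.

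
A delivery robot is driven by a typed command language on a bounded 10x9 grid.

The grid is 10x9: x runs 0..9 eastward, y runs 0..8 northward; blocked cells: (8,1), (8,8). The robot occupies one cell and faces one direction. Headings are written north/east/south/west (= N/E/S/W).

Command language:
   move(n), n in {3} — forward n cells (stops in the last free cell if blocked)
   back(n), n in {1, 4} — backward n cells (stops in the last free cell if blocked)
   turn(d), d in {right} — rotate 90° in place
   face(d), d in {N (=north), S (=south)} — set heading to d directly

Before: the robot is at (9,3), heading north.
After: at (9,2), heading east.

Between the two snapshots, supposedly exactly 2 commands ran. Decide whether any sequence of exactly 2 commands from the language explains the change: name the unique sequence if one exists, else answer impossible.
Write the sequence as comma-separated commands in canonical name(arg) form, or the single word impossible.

key: position moved to (9,2) AND the heading swung to E — translation plus rotation needed
from: at (9,3), heading north
step 1 (back(1)): at (9,2), heading north
step 2 (turn(right)): at (9,2), heading east
no rival 2-sequence matches.

back(1), turn(right)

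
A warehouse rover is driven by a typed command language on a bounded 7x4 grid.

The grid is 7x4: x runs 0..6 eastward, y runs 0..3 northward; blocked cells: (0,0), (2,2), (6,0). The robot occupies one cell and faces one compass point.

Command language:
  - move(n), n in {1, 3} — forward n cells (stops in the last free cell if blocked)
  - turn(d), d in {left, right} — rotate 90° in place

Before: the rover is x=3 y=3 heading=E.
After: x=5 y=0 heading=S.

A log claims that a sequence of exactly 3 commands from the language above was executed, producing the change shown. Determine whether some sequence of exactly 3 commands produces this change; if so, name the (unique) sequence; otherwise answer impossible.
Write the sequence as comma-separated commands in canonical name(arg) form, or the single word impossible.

all 64 sequences checked — none match.

impossible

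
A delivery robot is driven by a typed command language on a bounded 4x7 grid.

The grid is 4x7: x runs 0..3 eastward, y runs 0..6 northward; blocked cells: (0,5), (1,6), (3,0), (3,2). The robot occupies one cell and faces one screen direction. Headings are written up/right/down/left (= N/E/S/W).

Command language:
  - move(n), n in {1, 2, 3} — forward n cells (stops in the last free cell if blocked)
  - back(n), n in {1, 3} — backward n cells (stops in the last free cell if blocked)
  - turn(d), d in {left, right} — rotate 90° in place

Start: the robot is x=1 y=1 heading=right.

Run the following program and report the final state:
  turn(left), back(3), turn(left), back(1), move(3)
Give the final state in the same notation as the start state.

start: x=1 y=1 heading=right
1. turn(left) → x=1 y=1 heading=up
2. back(3) → x=1 y=0 heading=up
3. turn(left) → x=1 y=0 heading=left
4. back(1) → x=2 y=0 heading=left
5. move(3) → x=0 y=0 heading=left

x=0 y=0 heading=left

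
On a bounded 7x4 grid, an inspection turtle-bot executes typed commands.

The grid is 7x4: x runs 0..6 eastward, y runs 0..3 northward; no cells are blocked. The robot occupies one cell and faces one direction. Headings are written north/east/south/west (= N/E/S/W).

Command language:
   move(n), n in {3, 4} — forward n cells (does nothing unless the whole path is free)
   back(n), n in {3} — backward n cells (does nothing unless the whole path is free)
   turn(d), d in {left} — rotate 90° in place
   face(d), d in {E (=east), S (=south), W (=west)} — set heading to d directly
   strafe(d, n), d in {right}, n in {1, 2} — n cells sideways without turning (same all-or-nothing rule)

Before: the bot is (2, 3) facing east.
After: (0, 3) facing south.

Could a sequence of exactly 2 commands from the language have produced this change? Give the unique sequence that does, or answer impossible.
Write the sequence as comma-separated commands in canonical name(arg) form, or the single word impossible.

key: cell and facing (now S) both changed — the 2 commands mix motion and turning
t0: (2, 3) facing east
step 1 (face(S)): (2, 3) facing south
step 2 (strafe(right, 2)): (0, 3) facing south
no other 2-command option fits: unique.

face(S), strafe(right, 2)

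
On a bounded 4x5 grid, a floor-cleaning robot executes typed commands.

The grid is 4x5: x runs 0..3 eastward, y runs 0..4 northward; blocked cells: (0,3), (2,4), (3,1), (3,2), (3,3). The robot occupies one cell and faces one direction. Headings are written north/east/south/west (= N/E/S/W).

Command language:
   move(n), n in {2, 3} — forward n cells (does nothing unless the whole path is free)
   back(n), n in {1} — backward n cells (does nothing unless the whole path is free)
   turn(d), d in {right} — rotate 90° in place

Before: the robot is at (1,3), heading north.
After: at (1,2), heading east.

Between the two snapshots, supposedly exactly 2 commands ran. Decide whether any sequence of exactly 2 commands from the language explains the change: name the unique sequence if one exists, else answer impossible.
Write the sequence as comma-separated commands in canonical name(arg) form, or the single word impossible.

key: position moved to (1,2) AND the heading swung to E — translation plus rotation needed
start: at (1,3), heading north
step 1 (back(1)): at (1,2), heading north
step 2 (turn(right)): at (1,2), heading east
all 16 alternatives checked — unique.

back(1), turn(right)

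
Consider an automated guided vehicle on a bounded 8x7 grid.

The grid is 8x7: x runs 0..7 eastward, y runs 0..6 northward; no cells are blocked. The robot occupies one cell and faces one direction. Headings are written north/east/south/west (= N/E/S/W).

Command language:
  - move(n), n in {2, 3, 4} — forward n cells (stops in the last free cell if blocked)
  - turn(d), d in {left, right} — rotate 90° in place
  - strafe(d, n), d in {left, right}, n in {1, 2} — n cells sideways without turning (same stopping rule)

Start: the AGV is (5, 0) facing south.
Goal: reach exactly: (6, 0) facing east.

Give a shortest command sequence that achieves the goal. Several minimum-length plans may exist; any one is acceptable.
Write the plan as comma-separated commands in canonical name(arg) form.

strafe(left, 1), turn(left)

initial: (5, 0) facing south
t=1 strafe(left, 1) ⇒ (6, 0) facing south
t=2 turn(left) ⇒ (6, 0) facing east
no 1-step plan works, so 2 is optimal.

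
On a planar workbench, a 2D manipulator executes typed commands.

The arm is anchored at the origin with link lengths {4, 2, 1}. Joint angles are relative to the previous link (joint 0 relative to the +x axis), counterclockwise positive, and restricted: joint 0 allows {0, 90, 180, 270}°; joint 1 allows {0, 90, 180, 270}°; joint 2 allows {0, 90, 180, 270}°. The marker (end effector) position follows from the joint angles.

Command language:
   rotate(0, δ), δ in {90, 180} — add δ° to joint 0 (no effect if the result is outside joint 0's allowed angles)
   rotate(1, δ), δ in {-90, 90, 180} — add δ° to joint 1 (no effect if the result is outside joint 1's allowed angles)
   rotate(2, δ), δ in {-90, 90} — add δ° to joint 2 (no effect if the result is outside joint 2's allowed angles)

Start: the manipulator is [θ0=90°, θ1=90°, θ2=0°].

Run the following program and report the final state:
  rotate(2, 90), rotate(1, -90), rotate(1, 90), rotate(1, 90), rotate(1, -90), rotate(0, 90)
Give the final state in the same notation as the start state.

begin: [θ0=90°, θ1=90°, θ2=0°]
t=1 rotate(2, 90) ⇒ [θ0=90°, θ1=90°, θ2=90°]
t=2 rotate(1, -90) ⇒ [θ0=90°, θ1=0°, θ2=90°]
t=3 rotate(1, 90) ⇒ [θ0=90°, θ1=90°, θ2=90°]
t=4 rotate(1, 90) ⇒ [θ0=90°, θ1=180°, θ2=90°]
t=5 rotate(1, -90) ⇒ [θ0=90°, θ1=90°, θ2=90°]
t=6 rotate(0, 90) ⇒ [θ0=180°, θ1=90°, θ2=90°]

[θ0=180°, θ1=90°, θ2=90°]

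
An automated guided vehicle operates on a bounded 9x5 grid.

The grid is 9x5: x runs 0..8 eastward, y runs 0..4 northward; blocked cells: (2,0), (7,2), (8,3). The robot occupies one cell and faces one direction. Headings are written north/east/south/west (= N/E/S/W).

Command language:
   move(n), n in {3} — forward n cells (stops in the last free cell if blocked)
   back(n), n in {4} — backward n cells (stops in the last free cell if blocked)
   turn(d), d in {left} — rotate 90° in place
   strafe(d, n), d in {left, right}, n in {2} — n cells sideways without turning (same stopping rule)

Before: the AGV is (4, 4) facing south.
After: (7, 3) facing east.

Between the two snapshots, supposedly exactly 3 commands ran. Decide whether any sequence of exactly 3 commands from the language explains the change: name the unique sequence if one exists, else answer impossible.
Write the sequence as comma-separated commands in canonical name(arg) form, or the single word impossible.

turn(left), move(3), strafe(right, 2)

key: strafe(right, 2) is stopped early by the blocked cell at (7,2)
from: (4, 4) facing south
1. turn(left) → (4, 4) facing east
2. move(3) → (7, 4) facing east
3. strafe(right, 2) → (7, 3) facing east
uniquely the one of 125 3-step routes that fits.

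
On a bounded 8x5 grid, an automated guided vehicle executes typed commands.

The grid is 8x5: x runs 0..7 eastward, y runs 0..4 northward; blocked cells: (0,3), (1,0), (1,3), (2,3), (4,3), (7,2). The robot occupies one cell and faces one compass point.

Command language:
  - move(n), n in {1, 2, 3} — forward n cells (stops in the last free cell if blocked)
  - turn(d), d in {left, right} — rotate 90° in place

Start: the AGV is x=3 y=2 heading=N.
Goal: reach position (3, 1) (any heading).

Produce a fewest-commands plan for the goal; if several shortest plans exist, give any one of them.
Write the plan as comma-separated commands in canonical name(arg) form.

start: x=3 y=2 heading=N
1. turn(right) → x=3 y=2 heading=E
2. turn(right) → x=3 y=2 heading=S
3. move(1) → x=3 y=1 heading=S
nothing shorter than 3 reaches the goal.

turn(right), turn(right), move(1)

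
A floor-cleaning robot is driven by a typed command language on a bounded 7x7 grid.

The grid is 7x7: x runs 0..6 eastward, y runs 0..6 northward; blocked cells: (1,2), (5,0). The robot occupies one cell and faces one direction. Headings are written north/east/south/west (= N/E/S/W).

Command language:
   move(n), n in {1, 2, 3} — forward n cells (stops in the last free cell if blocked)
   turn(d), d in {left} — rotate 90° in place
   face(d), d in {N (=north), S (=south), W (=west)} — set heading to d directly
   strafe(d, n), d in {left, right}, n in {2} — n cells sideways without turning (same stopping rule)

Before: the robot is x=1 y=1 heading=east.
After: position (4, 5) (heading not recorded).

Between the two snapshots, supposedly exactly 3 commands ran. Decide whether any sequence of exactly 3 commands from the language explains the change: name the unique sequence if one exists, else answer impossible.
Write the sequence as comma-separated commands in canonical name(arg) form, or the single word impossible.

key: order matters: swapping move(3) and strafe(left, 2) lands elsewhere
from: x=1 y=1 heading=east
t=1 move(3) ⇒ x=4 y=1 heading=east
t=2 strafe(left, 2) ⇒ x=4 y=3 heading=east
t=3 strafe(left, 2) ⇒ x=4 y=5 heading=east
no rival 3-sequence matches.

move(3), strafe(left, 2), strafe(left, 2)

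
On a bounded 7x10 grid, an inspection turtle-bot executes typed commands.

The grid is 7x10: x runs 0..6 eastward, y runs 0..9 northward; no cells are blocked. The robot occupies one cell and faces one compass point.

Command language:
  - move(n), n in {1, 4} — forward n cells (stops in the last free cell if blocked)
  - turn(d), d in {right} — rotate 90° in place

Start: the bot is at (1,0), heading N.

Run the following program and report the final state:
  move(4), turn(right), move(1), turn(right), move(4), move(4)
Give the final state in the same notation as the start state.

start: at (1,0), heading N
1. move(4) → at (1,4), heading N
2. turn(right) → at (1,4), heading E
3. move(1) → at (2,4), heading E
4. turn(right) → at (2,4), heading S
5. move(4) → at (2,0), heading S
6. move(4) → at (2,0), heading S

at (2,0), heading S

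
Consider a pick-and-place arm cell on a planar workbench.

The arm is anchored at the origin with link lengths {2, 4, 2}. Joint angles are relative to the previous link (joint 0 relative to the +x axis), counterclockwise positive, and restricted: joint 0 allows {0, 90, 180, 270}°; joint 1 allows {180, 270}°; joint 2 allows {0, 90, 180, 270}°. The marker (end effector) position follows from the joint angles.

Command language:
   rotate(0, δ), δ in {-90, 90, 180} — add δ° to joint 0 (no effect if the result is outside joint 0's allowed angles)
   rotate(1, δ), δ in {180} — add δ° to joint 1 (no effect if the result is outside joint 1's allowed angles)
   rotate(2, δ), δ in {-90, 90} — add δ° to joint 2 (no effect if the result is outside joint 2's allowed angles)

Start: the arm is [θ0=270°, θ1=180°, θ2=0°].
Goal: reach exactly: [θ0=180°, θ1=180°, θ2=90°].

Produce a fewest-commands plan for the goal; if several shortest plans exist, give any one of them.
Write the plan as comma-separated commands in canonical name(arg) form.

rotate(2, 90), rotate(0, -90)

begin: [θ0=270°, θ1=180°, θ2=0°]
t=1 rotate(2, 90) ⇒ [θ0=270°, θ1=180°, θ2=90°]
t=2 rotate(0, -90) ⇒ [θ0=180°, θ1=180°, θ2=90°]
shorter routes all fall short; 2 is best.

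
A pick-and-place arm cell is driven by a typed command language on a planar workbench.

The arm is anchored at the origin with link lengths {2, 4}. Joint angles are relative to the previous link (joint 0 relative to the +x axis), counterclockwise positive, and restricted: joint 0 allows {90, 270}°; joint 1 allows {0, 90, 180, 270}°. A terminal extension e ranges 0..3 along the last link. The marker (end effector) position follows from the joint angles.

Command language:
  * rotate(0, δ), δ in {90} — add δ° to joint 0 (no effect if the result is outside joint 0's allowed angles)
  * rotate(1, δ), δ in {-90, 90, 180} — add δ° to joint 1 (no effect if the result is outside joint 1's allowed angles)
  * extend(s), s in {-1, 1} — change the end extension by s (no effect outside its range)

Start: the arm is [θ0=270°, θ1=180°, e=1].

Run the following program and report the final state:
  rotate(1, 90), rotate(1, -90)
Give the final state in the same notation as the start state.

start: [θ0=270°, θ1=180°, e=1]
t=1 rotate(1, 90) ⇒ [θ0=270°, θ1=270°, e=1]
t=2 rotate(1, -90) ⇒ [θ0=270°, θ1=180°, e=1]

[θ0=270°, θ1=180°, e=1]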